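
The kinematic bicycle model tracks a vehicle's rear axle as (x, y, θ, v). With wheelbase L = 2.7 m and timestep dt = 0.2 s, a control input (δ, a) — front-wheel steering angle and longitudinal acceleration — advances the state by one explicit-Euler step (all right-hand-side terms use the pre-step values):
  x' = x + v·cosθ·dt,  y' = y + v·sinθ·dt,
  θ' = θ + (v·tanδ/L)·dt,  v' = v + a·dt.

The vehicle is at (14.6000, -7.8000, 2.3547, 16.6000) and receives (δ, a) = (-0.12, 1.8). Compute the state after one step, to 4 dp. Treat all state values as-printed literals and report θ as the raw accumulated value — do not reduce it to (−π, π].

x' = 14.6000 + 16.6000·cos(2.3547)·0.2 = 12.2559
y' = -7.8000 + 16.6000·sin(2.3547)·0.2 = -5.4489
θ' = 2.3547 + (16.6000/2.7)·tan(-0.12)·0.2 = 2.2064
v' = 16.6000 + 1.8000·0.2 = 16.9600

(12.2559, -5.4489, 2.2064, 16.9600)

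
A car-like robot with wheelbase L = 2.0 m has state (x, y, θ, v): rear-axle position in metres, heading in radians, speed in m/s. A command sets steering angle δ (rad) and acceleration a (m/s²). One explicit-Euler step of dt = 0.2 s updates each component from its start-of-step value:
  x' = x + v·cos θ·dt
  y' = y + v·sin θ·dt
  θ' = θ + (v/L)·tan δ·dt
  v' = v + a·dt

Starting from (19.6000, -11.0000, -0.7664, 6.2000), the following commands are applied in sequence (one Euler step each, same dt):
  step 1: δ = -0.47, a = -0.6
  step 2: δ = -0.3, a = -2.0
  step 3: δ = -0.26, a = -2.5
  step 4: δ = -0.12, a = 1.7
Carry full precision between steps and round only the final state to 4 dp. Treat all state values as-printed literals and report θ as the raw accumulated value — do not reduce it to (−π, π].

after step 1 (δ=-0.47, a=-0.6): (20.493311, -11.859997, -1.081339, 6.080000)
after step 2 (δ=-0.3, a=-2.0): (21.065010, -12.933224, -1.269415, 5.680000)
after step 3 (δ=-0.26, a=-2.5): (21.402219, -14.018022, -1.420516, 5.180000)
after step 4 (δ=-0.12, a=1.7): (21.557325, -15.042345, -1.482976, 5.520000)

(21.5573, -15.0423, -1.4830, 5.5200)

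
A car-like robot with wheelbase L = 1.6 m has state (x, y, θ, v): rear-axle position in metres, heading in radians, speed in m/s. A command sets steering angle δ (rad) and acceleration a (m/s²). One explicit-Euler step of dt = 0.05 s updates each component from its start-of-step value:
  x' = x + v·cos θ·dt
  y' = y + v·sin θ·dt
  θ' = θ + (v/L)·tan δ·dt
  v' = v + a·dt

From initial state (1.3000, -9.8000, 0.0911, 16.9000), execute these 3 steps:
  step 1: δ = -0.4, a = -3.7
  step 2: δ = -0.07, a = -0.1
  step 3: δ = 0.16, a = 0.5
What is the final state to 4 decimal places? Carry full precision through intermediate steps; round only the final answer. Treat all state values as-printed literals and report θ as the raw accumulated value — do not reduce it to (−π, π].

(3.7936, -9.9737, -0.0845, 16.7350)

after step 1 (δ=-0.4, a=-3.7): (2.141496, -9.723127, -0.132188, 16.715000)
after step 2 (δ=-0.07, a=-0.1): (2.969955, -9.833281, -0.168812, 16.710000)
after step 3 (δ=0.16, a=0.5): (3.793578, -9.973654, -0.084541, 16.735000)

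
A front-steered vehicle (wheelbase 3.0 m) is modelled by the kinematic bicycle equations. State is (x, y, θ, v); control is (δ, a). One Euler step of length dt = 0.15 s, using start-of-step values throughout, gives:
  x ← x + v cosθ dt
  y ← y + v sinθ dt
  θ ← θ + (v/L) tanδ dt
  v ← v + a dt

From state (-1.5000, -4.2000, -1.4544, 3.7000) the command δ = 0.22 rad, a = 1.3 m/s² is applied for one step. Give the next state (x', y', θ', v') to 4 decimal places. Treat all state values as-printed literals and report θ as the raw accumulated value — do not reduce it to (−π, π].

x' = -1.5000 + 3.7000·cos(-1.4544)·0.15 = -1.4355
y' = -4.2000 + 3.7000·sin(-1.4544)·0.15 = -4.7512
θ' = -1.4544 + (3.7000/3.0)·tan(0.22)·0.15 = -1.4130
v' = 3.7000 + 1.3000·0.15 = 3.8950

(-1.4355, -4.7512, -1.4130, 3.8950)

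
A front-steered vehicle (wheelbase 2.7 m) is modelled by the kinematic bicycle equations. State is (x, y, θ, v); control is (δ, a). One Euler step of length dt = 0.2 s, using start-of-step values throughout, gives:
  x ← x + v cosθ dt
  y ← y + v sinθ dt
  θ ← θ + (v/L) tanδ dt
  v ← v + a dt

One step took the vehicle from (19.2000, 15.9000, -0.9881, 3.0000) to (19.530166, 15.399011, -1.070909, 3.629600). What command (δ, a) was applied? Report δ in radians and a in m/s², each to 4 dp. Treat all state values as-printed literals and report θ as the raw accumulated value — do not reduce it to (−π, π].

δ = -0.3567, a = 3.1480

a = (v'−v)/dt = (0.629600)/0.2 = 3.1480
Δθ = θ'−θ = -0.082809;  (v·dt/L) = 3.0000·0.2/2.7 = 0.222222
tan δ = Δθ·L/(v·dt) = -0.372641  →  δ = -0.3567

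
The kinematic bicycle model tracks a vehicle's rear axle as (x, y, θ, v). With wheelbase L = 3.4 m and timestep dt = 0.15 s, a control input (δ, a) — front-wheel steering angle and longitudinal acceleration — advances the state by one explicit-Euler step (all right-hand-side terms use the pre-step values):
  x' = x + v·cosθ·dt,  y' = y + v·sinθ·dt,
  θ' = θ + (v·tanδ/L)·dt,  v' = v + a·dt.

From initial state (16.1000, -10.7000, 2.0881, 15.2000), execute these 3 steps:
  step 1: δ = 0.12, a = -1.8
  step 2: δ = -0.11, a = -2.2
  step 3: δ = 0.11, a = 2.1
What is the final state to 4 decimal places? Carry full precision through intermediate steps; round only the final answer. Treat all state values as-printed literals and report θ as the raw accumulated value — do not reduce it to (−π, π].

after step 1 (δ=0.12, a=-1.8): (14.972452, -8.718325, 2.168959, 14.930000)
after step 2 (δ=-0.11, a=-2.2): (13.711334, -6.867666, 2.096211, 14.600000)
after step 3 (δ=0.11, a=2.1): (12.612891, -4.973062, 2.167351, 14.915000)

(12.6129, -4.9731, 2.1674, 14.9150)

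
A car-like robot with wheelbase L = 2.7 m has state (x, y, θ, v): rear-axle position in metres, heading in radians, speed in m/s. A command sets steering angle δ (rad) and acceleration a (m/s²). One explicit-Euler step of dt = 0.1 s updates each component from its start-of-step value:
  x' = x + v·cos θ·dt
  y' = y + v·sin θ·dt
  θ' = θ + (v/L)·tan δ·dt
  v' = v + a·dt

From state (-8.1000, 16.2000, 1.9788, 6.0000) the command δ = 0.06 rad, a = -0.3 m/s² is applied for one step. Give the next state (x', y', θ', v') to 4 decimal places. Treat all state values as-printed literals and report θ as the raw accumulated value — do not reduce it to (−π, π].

(-8.3381, 16.7507, 1.9921, 5.9700)

x' = -8.1000 + 6.0000·cos(1.9788)·0.1 = -8.3381
y' = 16.2000 + 6.0000·sin(1.9788)·0.1 = 16.7507
θ' = 1.9788 + (6.0000/2.7)·tan(0.06)·0.1 = 1.9921
v' = 6.0000 − 0.3000·0.1 = 5.9700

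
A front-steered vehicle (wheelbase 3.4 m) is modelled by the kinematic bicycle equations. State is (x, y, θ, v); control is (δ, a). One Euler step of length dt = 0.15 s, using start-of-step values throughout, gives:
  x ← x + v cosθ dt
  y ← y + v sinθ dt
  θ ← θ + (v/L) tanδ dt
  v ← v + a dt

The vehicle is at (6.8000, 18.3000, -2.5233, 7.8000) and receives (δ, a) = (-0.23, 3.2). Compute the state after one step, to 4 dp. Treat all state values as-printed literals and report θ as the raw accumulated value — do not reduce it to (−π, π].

(5.8466, 17.6218, -2.6039, 8.2800)

x' = 6.8000 + 7.8000·cos(-2.5233)·0.15 = 5.8466
y' = 18.3000 + 7.8000·sin(-2.5233)·0.15 = 17.6218
θ' = -2.5233 + (7.8000/3.4)·tan(-0.23)·0.15 = -2.6039
v' = 7.8000 + 3.2000·0.15 = 8.2800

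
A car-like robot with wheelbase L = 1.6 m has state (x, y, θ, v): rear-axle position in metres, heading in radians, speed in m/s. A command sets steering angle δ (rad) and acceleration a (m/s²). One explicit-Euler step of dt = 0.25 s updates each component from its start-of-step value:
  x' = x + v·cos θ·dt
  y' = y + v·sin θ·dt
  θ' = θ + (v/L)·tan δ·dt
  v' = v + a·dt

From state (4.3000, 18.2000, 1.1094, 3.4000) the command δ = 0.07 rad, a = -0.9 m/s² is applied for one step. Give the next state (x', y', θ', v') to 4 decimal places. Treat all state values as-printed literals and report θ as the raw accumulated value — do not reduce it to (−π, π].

x' = 4.3000 + 3.4000·cos(1.1094)·0.25 = 4.6784
y' = 18.2000 + 3.4000·sin(1.1094)·0.25 = 18.9611
θ' = 1.1094 + (3.4000/1.6)·tan(0.07)·0.25 = 1.1466
v' = 3.4000 − 0.9000·0.25 = 3.1750

(4.6784, 18.9611, 1.1466, 3.1750)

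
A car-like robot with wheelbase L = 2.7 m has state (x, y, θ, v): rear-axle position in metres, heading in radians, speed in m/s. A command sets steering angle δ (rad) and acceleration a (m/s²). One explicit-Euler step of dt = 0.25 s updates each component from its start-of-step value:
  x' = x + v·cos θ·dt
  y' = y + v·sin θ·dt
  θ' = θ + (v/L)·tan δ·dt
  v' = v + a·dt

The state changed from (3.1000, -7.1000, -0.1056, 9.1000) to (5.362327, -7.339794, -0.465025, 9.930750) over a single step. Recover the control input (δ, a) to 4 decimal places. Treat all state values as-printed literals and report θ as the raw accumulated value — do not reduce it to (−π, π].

δ = -0.4032, a = 3.3230

a = (v'−v)/dt = (0.830750)/0.25 = 3.3230
Δθ = θ'−θ = -0.359425;  (v·dt/L) = 9.1000·0.25/2.7 = 0.842593
tan δ = Δθ·L/(v·dt) = -0.426570  →  δ = -0.4032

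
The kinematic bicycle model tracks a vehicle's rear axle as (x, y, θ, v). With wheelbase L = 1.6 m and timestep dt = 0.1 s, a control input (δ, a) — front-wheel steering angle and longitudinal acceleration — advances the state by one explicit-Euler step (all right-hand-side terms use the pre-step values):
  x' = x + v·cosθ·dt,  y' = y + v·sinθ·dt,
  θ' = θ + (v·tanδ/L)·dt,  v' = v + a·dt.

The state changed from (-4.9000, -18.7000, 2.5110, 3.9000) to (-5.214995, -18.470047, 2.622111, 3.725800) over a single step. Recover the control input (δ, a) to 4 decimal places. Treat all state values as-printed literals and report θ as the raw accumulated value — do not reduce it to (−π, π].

a = (v'−v)/dt = (-0.174200)/0.1 = -1.7420
Δθ = θ'−θ = 0.111111;  (v·dt/L) = 3.9000·0.1/1.6 = 0.243750
tan δ = Δθ·L/(v·dt) = 0.455840  →  δ = 0.4277

δ = 0.4277, a = -1.7420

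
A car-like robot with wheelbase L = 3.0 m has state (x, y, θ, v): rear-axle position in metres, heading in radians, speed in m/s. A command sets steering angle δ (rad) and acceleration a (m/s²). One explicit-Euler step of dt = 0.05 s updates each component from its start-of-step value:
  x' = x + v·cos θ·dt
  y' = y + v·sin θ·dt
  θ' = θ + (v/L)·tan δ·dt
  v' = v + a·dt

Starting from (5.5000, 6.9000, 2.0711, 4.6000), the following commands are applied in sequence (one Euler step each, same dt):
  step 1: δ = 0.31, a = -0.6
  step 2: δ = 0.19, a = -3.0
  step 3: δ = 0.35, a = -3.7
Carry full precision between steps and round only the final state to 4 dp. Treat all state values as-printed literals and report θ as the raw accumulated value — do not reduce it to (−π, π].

(5.1616, 7.4892, 2.1372, 4.2350)

after step 1 (δ=0.31, a=-0.6): (5.389671, 7.101810, 2.095658, 4.570000)
after step 2 (δ=0.19, a=-3.0): (5.275171, 7.299553, 2.110307, 4.420000)
after step 3 (δ=0.35, a=-3.7): (5.161640, 7.489162, 2.137197, 4.235000)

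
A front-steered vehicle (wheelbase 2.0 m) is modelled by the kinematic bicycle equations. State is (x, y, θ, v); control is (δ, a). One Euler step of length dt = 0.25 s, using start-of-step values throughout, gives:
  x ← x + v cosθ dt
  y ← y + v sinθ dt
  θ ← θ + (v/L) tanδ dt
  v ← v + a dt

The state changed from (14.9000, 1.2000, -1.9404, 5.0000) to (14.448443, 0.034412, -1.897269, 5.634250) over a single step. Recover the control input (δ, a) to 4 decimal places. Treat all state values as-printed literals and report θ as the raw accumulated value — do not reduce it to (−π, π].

δ = 0.0689, a = 2.5370

a = (v'−v)/dt = (0.634250)/0.25 = 2.5370
Δθ = θ'−θ = 0.043131;  (v·dt/L) = 5.0000·0.25/2.0 = 0.625000
tan δ = Δθ·L/(v·dt) = 0.069010  →  δ = 0.0689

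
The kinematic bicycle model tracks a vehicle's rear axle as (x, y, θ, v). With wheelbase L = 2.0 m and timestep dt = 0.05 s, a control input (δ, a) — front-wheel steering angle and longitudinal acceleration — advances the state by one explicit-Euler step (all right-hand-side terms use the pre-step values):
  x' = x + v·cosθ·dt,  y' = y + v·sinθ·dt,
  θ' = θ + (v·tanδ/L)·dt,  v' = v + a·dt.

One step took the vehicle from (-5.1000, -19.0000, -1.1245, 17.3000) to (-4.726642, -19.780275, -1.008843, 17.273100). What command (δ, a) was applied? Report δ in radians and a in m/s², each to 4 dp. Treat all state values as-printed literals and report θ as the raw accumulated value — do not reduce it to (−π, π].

a = (v'−v)/dt = (-0.026900)/0.05 = -0.5380
Δθ = θ'−θ = 0.115657;  (v·dt/L) = 17.3000·0.05/2.0 = 0.432500
tan δ = Δθ·L/(v·dt) = 0.267415  →  δ = 0.2613

δ = 0.2613, a = -0.5380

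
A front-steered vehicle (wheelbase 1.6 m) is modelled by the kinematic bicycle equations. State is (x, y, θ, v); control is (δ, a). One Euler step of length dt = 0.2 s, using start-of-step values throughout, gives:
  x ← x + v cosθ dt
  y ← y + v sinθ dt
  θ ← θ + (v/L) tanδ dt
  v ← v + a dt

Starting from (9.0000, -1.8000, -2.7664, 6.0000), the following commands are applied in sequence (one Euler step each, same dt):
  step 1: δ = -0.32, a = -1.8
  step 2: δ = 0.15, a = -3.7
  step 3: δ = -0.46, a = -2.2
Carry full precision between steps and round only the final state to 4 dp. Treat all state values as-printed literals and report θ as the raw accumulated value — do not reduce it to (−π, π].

after step 1 (δ=-0.32, a=-1.8): (7.883476, -2.239742, -3.014942, 5.640000)
after step 2 (δ=0.15, a=-3.7): (6.764510, -2.382222, -2.908392, 4.900000)
after step 3 (δ=-0.46, a=-2.2): (5.811037, -2.608694, -3.211854, 4.460000)

(5.8110, -2.6087, -3.2119, 4.4600)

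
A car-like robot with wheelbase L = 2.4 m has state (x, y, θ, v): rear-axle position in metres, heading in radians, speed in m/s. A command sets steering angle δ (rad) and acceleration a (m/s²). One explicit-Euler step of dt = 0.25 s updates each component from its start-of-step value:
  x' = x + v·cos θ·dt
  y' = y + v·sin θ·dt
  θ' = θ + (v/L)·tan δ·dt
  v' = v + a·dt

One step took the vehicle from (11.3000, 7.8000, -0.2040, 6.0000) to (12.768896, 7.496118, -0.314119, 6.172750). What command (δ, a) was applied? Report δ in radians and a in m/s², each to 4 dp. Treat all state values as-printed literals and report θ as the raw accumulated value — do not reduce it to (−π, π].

δ = -0.1744, a = 0.6910

a = (v'−v)/dt = (0.172750)/0.25 = 0.6910
Δθ = θ'−θ = -0.110119;  (v·dt/L) = 6.0000·0.25/2.4 = 0.625000
tan δ = Δθ·L/(v·dt) = -0.176190  →  δ = -0.1744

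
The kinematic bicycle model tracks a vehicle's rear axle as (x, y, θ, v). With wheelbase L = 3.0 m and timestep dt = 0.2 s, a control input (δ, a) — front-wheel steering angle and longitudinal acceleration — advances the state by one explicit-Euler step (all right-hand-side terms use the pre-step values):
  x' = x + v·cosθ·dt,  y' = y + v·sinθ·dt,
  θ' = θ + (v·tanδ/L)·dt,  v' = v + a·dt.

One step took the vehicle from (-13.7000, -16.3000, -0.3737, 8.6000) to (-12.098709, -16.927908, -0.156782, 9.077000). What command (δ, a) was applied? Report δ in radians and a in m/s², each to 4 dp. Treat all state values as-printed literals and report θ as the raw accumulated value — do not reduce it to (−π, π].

a = (v'−v)/dt = (0.477000)/0.2 = 2.3850
Δθ = θ'−θ = 0.216918;  (v·dt/L) = 8.6000·0.2/3.0 = 0.573333
tan δ = Δθ·L/(v·dt) = 0.378345  →  δ = 0.3617

δ = 0.3617, a = 2.3850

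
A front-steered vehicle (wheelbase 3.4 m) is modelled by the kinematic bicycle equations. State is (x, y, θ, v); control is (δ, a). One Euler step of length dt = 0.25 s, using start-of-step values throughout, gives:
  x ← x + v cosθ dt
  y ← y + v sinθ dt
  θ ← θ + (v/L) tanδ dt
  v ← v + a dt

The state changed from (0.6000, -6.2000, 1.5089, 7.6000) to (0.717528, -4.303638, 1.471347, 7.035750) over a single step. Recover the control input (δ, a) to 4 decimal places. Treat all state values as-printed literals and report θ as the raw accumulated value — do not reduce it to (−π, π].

δ = -0.0671, a = -2.2570

a = (v'−v)/dt = (-0.564250)/0.25 = -2.2570
Δθ = θ'−θ = -0.037553;  (v·dt/L) = 7.6000·0.25/3.4 = 0.558824
tan δ = Δθ·L/(v·dt) = -0.067200  →  δ = -0.0671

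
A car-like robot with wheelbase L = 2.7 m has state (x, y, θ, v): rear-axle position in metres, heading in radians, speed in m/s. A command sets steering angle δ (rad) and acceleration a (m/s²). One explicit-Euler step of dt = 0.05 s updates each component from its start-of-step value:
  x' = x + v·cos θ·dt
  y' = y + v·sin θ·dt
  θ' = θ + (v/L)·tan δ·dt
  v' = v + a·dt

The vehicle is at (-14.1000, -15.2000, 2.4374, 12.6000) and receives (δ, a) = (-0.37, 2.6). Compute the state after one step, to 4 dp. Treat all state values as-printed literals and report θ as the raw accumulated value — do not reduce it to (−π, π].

x' = -14.1000 + 12.6000·cos(2.4374)·0.05 = -14.5801
y' = -15.2000 + 12.6000·sin(2.4374)·0.05 = -14.7921
θ' = 2.4374 + (12.6000/2.7)·tan(-0.37)·0.05 = 2.3469
v' = 12.6000 + 2.6000·0.05 = 12.7300

(-14.5801, -14.7921, 2.3469, 12.7300)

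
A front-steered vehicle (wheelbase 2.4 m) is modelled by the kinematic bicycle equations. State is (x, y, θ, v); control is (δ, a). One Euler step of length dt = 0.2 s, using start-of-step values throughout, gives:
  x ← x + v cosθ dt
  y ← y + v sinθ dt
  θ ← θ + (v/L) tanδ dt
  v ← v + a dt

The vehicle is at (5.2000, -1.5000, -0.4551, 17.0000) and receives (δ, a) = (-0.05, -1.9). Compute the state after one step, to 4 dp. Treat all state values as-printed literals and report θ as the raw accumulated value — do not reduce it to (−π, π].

(8.2539, -2.9945, -0.5260, 16.6200)

x' = 5.2000 + 17.0000·cos(-0.4551)·0.2 = 8.2539
y' = -1.5000 + 17.0000·sin(-0.4551)·0.2 = -2.9945
θ' = -0.4551 + (17.0000/2.4)·tan(-0.05)·0.2 = -0.5260
v' = 17.0000 − 1.9000·0.2 = 16.6200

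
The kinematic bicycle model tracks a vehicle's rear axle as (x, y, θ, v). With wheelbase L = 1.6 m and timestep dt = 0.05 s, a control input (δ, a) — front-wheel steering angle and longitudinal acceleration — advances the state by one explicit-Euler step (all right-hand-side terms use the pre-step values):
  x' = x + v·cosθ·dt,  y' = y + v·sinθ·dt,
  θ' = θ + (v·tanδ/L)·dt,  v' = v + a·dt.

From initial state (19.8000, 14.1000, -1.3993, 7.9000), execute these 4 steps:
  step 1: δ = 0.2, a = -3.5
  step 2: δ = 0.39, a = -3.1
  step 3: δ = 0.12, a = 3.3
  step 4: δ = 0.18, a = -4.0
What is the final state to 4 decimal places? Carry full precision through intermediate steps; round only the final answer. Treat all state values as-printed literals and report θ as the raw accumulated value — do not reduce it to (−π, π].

(20.2040, 12.6114, -1.1775, 7.5350)

after step 1 (δ=0.2, a=-3.5): (19.867409, 13.710794, -1.349256, 7.725000)
after step 2 (δ=0.39, a=-3.1): (19.952281, 13.333984, -1.250025, 7.570000)
after step 3 (δ=0.12, a=3.3): (20.071622, 12.974791, -1.221500, 7.735000)
after step 4 (δ=0.18, a=-4.0): (20.203982, 12.611395, -1.177515, 7.535000)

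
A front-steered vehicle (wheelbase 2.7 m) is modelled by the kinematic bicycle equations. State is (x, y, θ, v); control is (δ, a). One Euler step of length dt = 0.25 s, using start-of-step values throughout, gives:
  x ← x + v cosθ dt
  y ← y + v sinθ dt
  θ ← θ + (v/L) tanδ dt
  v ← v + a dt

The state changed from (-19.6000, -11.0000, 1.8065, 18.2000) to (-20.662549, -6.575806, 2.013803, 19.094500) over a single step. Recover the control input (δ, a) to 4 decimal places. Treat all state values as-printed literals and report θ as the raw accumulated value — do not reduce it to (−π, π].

δ = 0.1224, a = 3.5780

a = (v'−v)/dt = (0.894500)/0.25 = 3.5780
Δθ = θ'−θ = 0.207303;  (v·dt/L) = 18.2000·0.25/2.7 = 1.685185
tan δ = Δθ·L/(v·dt) = 0.123015  →  δ = 0.1224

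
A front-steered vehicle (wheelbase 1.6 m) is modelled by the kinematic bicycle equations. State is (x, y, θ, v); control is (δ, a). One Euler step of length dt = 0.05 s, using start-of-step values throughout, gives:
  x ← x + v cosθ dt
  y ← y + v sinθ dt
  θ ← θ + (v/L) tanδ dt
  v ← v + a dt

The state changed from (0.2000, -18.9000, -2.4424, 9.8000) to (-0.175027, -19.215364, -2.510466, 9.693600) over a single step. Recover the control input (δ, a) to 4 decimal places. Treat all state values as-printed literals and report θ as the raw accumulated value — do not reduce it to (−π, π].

δ = -0.2187, a = -2.1280

a = (v'−v)/dt = (-0.106400)/0.05 = -2.1280
Δθ = θ'−θ = -0.068066;  (v·dt/L) = 9.8000·0.05/1.6 = 0.306250
tan δ = Δθ·L/(v·dt) = -0.222256  →  δ = -0.2187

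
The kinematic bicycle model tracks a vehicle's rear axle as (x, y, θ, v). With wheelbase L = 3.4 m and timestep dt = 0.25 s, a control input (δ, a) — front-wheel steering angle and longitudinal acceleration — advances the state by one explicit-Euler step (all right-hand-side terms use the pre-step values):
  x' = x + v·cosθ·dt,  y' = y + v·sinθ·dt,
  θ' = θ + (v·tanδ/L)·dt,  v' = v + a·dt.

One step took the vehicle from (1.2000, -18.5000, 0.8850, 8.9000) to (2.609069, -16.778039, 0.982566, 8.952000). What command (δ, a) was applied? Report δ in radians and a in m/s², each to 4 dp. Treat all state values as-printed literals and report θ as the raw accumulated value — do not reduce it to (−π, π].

δ = 0.1480, a = 0.2080

a = (v'−v)/dt = (0.052000)/0.25 = 0.2080
Δθ = θ'−θ = 0.097566;  (v·dt/L) = 8.9000·0.25/3.4 = 0.654412
tan δ = Δθ·L/(v·dt) = 0.149090  →  δ = 0.1480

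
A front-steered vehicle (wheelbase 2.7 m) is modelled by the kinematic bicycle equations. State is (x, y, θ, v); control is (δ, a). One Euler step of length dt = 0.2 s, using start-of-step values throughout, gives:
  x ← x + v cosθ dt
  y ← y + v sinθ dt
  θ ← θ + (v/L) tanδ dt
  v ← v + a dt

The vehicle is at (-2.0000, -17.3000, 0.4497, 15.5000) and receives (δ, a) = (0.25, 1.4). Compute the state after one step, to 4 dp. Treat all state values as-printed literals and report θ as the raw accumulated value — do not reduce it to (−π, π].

x' = -2.0000 + 15.5000·cos(0.4497)·0.2 = 0.7918
y' = -17.3000 + 15.5000·sin(0.4497)·0.2 = -15.9524
θ' = 0.4497 + (15.5000/2.7)·tan(0.25)·0.2 = 0.7429
v' = 15.5000 + 1.4000·0.2 = 15.7800

(0.7918, -15.9524, 0.7429, 15.7800)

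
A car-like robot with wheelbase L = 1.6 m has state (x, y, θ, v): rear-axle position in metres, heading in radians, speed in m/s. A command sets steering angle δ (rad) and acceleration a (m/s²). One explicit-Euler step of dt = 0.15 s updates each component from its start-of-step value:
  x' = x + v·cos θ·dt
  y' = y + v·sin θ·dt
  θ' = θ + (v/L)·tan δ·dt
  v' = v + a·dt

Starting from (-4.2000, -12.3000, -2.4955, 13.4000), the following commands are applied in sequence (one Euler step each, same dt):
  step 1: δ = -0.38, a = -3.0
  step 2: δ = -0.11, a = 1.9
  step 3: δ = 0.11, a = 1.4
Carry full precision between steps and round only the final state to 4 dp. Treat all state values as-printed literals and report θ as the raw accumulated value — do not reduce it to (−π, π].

after step 1 (δ=-0.38, a=-3.0): (-5.804869, -13.510163, -2.997262, 12.950000)
after step 2 (δ=-0.11, a=1.9): (-7.727172, -13.789553, -3.131350, 13.235000)
after step 3 (δ=0.11, a=1.4): (-9.712318, -13.809886, -2.994311, 13.445000)

(-9.7123, -13.8099, -2.9943, 13.4450)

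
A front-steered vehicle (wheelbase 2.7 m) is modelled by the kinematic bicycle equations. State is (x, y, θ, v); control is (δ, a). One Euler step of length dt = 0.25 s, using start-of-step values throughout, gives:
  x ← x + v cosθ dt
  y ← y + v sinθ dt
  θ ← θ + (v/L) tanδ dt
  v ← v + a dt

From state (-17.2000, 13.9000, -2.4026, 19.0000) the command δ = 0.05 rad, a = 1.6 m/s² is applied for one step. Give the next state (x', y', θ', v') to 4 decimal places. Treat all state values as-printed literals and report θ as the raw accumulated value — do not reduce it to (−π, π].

x' = -17.2000 + 19.0000·cos(-2.4026)·0.25 = -20.7110
y' = 13.9000 + 19.0000·sin(-2.4026)·0.25 = 10.7007
θ' = -2.4026 + (19.0000/2.7)·tan(0.05)·0.25 = -2.3146
v' = 19.0000 + 1.6000·0.25 = 19.4000

(-20.7110, 10.7007, -2.3146, 19.4000)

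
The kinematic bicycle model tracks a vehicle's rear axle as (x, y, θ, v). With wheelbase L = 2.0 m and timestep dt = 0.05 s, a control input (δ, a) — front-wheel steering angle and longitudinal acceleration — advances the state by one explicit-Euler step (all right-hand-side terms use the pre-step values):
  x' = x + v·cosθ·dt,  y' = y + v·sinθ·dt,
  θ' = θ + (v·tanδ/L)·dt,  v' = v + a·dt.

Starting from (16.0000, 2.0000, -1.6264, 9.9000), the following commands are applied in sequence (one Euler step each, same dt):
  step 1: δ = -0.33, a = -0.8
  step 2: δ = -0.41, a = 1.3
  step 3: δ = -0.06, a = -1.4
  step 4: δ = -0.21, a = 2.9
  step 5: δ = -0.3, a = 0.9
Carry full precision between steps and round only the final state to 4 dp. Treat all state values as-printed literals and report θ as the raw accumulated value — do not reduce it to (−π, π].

after step 1 (δ=-0.33, a=-0.8): (15.972490, 1.505765, -1.711175, 9.860000)
after step 2 (δ=-0.41, a=1.3): (15.903511, 1.017615, -1.818311, 9.925000)
after step 3 (δ=-0.06, a=-1.4): (15.781932, 0.536488, -1.833217, 9.855000)
after step 4 (δ=-0.21, a=2.9): (15.654103, 0.060608, -1.885730, 10.000000)
after step 5 (δ=-0.3, a=0.9): (15.499226, -0.414801, -1.963064, 10.045000)

(15.4992, -0.4148, -1.9631, 10.0450)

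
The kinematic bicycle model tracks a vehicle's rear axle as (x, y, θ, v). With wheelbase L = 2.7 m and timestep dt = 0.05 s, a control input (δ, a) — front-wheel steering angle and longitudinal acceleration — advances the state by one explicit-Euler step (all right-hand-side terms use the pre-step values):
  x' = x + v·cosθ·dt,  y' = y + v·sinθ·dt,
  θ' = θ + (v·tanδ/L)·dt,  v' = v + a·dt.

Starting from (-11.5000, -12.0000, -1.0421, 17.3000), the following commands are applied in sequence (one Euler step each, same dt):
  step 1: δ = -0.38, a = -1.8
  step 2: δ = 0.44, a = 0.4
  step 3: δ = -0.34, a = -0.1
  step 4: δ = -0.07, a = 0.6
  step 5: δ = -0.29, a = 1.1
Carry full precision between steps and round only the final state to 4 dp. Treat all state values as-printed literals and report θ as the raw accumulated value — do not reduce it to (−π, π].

after step 1 (δ=-0.38, a=-1.8): (-11.063687, -12.746898, -1.170060, 17.210000)
after step 2 (δ=0.44, a=0.4): (-10.728009, -13.539224, -1.020021, 17.230000)
after step 3 (δ=-0.34, a=-0.1): (-10.277144, -14.273324, -1.132889, 17.225000)
after step 4 (δ=-0.07, a=0.6): (-9.911935, -15.053307, -1.155254, 17.255000)
after step 5 (δ=-0.29, a=1.1): (-9.563655, -15.842635, -1.250608, 17.310000)

(-9.5637, -15.8426, -1.2506, 17.3100)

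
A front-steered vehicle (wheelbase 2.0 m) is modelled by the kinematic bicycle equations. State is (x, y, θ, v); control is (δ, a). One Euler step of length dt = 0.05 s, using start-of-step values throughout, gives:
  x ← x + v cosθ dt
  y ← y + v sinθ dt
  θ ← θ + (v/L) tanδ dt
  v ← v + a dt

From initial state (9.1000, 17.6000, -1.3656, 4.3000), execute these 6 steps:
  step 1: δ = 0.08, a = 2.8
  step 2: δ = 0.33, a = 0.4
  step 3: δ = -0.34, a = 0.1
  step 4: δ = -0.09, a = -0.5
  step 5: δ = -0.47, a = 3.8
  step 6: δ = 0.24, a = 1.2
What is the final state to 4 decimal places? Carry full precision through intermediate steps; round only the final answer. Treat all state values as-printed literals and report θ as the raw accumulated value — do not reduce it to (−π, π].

after step 1 (δ=0.08, a=2.8): (9.143808, 17.389510, -1.356982, 4.440000)
after step 2 (δ=0.33, a=0.4): (9.190914, 17.172566, -1.318961, 4.460000)
after step 3 (δ=-0.34, a=0.1): (9.246482, 16.956600, -1.358403, 4.465000)
after step 4 (δ=-0.09, a=-0.5): (9.293543, 16.738366, -1.368476, 4.440000)
after step 5 (δ=-0.47, a=3.8): (9.338152, 16.520895, -1.424861, 4.630000)
after step 6 (δ=0.24, a=1.2): (9.371816, 16.291855, -1.396535, 4.690000)

(9.3718, 16.2919, -1.3965, 4.6900)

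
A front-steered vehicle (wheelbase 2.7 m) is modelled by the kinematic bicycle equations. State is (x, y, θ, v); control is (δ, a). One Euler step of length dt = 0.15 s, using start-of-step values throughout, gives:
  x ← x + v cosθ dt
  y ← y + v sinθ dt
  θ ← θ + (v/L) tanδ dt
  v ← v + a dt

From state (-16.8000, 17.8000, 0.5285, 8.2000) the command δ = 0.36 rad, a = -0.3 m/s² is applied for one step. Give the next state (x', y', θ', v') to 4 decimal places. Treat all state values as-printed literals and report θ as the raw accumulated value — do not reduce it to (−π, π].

x' = -16.8000 + 8.2000·cos(0.5285)·0.15 = -15.7378
y' = 17.8000 + 8.2000·sin(0.5285)·0.15 = 18.4202
θ' = 0.5285 + (8.2000/2.7)·tan(0.36)·0.15 = 0.7000
v' = 8.2000 − 0.3000·0.15 = 8.1550

(-15.7378, 18.4202, 0.7000, 8.1550)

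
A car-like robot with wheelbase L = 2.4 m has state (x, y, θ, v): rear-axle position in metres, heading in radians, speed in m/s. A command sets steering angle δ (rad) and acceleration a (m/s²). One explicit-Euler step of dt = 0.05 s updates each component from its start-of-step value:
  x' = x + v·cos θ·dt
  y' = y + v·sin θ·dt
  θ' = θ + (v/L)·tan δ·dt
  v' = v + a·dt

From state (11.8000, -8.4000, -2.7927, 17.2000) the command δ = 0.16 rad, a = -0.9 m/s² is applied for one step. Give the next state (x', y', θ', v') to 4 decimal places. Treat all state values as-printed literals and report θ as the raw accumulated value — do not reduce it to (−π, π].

(10.9918, -8.6940, -2.7349, 17.1550)

x' = 11.8000 + 17.2000·cos(-2.7927)·0.05 = 10.9918
y' = -8.4000 + 17.2000·sin(-2.7927)·0.05 = -8.6940
θ' = -2.7927 + (17.2000/2.4)·tan(0.16)·0.05 = -2.7349
v' = 17.2000 − 0.9000·0.05 = 17.1550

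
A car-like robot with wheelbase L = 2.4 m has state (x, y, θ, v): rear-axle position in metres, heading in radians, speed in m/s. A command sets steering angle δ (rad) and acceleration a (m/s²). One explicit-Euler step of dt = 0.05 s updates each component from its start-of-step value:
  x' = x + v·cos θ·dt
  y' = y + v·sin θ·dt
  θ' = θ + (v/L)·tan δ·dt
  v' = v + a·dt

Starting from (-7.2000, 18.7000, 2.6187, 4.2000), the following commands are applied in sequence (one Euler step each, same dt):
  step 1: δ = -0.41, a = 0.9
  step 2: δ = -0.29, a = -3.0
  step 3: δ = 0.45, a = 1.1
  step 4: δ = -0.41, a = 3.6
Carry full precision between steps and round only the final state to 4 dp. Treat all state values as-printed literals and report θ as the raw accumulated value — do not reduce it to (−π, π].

(-7.9094, 19.1390, 2.5579, 4.3300)

after step 1 (δ=-0.41, a=0.9): (-7.381939, 18.804872, 2.580670, 4.245000)
after step 2 (δ=-0.29, a=-3.0): (-7.561665, 18.917782, 2.554279, 4.095000)
after step 3 (δ=0.45, a=1.1): (-7.732106, 19.031239, 2.595490, 4.150000)
after step 4 (δ=-0.41, a=3.6): (-7.909426, 19.139007, 2.557912, 4.330000)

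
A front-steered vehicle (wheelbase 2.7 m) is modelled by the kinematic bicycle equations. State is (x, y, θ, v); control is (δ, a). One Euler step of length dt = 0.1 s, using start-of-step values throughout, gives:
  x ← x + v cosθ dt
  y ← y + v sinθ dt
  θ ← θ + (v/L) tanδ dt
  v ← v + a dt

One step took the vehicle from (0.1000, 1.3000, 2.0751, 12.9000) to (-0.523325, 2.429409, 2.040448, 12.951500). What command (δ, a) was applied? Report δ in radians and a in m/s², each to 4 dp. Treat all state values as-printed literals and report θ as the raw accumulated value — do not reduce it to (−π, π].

δ = -0.0724, a = 0.5150

a = (v'−v)/dt = (0.051500)/0.1 = 0.5150
Δθ = θ'−θ = -0.034652;  (v·dt/L) = 12.9000·0.1/2.7 = 0.477778
tan δ = Δθ·L/(v·dt) = -0.072527  →  δ = -0.0724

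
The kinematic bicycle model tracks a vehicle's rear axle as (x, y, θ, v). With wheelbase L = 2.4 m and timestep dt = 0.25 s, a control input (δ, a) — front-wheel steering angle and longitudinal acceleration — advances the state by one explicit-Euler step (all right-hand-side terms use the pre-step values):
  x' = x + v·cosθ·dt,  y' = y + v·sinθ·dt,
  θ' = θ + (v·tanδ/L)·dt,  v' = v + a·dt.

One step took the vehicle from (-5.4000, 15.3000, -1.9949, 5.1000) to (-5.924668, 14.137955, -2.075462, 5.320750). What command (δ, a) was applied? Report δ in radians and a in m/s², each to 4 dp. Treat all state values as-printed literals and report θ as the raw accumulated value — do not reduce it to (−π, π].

δ = -0.1505, a = 0.8830

a = (v'−v)/dt = (0.220750)/0.25 = 0.8830
Δθ = θ'−θ = -0.080562;  (v·dt/L) = 5.1000·0.25/2.4 = 0.531250
tan δ = Δθ·L/(v·dt) = -0.151646  →  δ = -0.1505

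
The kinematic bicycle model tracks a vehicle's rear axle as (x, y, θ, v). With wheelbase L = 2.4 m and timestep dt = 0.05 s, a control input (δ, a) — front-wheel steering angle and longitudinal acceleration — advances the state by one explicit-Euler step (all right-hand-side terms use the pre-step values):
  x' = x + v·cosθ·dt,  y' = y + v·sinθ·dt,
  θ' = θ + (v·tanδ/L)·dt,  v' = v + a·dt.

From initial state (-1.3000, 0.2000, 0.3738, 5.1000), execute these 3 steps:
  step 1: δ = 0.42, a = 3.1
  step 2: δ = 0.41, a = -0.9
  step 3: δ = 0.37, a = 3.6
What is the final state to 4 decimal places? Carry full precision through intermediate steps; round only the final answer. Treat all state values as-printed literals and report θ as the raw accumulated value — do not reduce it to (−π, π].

after step 1 (δ=0.42, a=3.1): (-1.062609, 0.293115, 0.421248, 5.255000)
after step 2 (δ=0.41, a=-0.9): (-0.822828, 0.400553, 0.468831, 5.210000)
after step 3 (δ=0.37, a=3.6): (-0.590437, 0.518259, 0.510931, 5.390000)

(-0.5904, 0.5183, 0.5109, 5.3900)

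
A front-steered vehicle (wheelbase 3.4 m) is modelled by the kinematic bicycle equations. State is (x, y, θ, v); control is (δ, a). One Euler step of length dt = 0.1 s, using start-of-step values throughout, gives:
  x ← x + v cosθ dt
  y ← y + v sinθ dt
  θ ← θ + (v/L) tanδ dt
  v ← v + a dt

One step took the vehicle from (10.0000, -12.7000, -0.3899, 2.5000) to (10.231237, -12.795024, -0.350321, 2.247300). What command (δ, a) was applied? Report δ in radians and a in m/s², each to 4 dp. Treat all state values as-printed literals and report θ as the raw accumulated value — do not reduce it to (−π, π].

a = (v'−v)/dt = (-0.252700)/0.1 = -2.5270
Δθ = θ'−θ = 0.039579;  (v·dt/L) = 2.5000·0.1/3.4 = 0.073529
tan δ = Δθ·L/(v·dt) = 0.538274  →  δ = 0.4938

δ = 0.4938, a = -2.5270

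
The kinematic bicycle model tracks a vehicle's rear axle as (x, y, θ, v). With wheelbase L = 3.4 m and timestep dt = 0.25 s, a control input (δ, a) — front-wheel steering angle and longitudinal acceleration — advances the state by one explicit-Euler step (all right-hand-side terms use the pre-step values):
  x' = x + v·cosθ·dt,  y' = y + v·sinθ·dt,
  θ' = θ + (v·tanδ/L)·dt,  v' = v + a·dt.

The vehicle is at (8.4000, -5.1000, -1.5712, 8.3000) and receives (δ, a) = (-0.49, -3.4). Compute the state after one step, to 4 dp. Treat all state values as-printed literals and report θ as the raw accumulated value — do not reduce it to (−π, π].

(8.3992, -7.1750, -1.8967, 7.4500)

x' = 8.4000 + 8.3000·cos(-1.5712)·0.25 = 8.3992
y' = -5.1000 + 8.3000·sin(-1.5712)·0.25 = -7.1750
θ' = -1.5712 + (8.3000/3.4)·tan(-0.49)·0.25 = -1.8967
v' = 8.3000 − 3.4000·0.25 = 7.4500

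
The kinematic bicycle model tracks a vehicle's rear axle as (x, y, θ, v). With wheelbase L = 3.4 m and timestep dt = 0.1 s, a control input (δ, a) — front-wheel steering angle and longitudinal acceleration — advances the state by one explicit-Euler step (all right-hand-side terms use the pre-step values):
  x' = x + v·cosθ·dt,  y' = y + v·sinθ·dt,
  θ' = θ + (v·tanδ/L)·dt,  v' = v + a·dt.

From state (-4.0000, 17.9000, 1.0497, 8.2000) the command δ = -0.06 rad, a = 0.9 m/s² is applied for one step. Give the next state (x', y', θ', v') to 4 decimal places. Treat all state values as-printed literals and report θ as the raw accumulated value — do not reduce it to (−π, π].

x' = -4.0000 + 8.2000·cos(1.0497)·0.1 = -3.5918
y' = 17.9000 + 8.2000·sin(1.0497)·0.1 = 18.6112
θ' = 1.0497 + (8.2000/3.4)·tan(-0.06)·0.1 = 1.0352
v' = 8.2000 + 0.9000·0.1 = 8.2900

(-3.5918, 18.6112, 1.0352, 8.2900)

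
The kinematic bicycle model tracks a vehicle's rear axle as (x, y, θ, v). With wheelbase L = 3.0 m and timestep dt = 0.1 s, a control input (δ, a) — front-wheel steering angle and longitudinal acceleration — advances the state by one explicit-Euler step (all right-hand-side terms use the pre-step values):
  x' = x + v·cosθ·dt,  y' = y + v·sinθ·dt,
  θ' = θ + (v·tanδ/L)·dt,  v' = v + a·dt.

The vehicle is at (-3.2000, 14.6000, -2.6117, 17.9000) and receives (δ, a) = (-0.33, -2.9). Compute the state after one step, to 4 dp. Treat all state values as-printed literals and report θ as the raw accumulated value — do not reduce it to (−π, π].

x' = -3.2000 + 17.9000·cos(-2.6117)·0.1 = -4.7445
y' = 14.6000 + 17.9000·sin(-2.6117)·0.1 = 13.6953
θ' = -2.6117 + (17.9000/3.0)·tan(-0.33)·0.1 = -2.8161
v' = 17.9000 − 2.9000·0.1 = 17.6100

(-4.7445, 13.6953, -2.8161, 17.6100)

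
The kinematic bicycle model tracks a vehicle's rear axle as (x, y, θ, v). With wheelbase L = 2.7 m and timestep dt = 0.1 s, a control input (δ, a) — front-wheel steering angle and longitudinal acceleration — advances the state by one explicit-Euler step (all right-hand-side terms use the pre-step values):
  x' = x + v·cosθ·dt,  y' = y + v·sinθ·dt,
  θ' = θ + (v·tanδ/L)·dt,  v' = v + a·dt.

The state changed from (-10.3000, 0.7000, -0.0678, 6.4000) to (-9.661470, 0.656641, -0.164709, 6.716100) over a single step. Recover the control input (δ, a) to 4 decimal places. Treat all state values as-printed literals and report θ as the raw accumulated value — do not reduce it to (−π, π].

a = (v'−v)/dt = (0.316100)/0.1 = 3.1610
Δθ = θ'−θ = -0.096909;  (v·dt/L) = 6.4000·0.1/2.7 = 0.237037
tan δ = Δθ·L/(v·dt) = -0.408835  →  δ = -0.3881

δ = -0.3881, a = 3.1610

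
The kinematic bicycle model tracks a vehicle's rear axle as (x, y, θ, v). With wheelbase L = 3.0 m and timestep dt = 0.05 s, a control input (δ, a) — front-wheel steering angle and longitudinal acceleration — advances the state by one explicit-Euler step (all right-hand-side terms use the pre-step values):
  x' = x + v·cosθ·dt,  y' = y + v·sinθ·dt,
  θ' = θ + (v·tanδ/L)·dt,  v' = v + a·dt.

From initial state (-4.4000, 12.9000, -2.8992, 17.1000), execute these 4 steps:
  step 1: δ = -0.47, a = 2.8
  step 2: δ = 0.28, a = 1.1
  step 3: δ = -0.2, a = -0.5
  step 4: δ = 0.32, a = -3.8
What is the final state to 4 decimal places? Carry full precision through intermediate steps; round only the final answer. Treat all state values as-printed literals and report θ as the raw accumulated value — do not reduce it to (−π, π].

after step 1 (δ=-0.47, a=2.8): (-5.230005, 12.694778, -3.043970, 17.240000)
after step 2 (δ=0.28, a=1.1): (-6.087901, 12.610761, -2.961346, 17.295000)
after step 3 (δ=-0.2, a=-0.5): (-6.938642, 12.455735, -3.019778, 17.270000)
after step 4 (δ=0.32, a=-3.8): (-7.795743, 12.350808, -2.924393, 17.080000)

(-7.7957, 12.3508, -2.9244, 17.0800)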